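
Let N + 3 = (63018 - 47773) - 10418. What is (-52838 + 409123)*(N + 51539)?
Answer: 20081291455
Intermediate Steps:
N = 4824 (N = -3 + ((63018 - 47773) - 10418) = -3 + (15245 - 10418) = -3 + 4827 = 4824)
(-52838 + 409123)*(N + 51539) = (-52838 + 409123)*(4824 + 51539) = 356285*56363 = 20081291455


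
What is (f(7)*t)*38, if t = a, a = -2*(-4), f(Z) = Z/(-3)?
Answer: -2128/3 ≈ -709.33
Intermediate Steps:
f(Z) = -Z/3 (f(Z) = Z*(-⅓) = -Z/3)
a = 8
t = 8
(f(7)*t)*38 = (-⅓*7*8)*38 = -7/3*8*38 = -56/3*38 = -2128/3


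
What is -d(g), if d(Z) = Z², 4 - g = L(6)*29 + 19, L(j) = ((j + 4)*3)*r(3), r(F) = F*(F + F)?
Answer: -245705625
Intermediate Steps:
r(F) = 2*F² (r(F) = F*(2*F) = 2*F²)
L(j) = 216 + 54*j (L(j) = ((j + 4)*3)*(2*3²) = ((4 + j)*3)*(2*9) = (12 + 3*j)*18 = 216 + 54*j)
g = -15675 (g = 4 - ((216 + 54*6)*29 + 19) = 4 - ((216 + 324)*29 + 19) = 4 - (540*29 + 19) = 4 - (15660 + 19) = 4 - 1*15679 = 4 - 15679 = -15675)
-d(g) = -1*(-15675)² = -1*245705625 = -245705625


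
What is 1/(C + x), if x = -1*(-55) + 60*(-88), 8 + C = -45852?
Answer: -1/51085 ≈ -1.9575e-5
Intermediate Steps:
C = -45860 (C = -8 - 45852 = -45860)
x = -5225 (x = 55 - 5280 = -5225)
1/(C + x) = 1/(-45860 - 5225) = 1/(-51085) = -1/51085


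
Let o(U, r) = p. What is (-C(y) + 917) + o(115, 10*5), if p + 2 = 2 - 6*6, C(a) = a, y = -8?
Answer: 889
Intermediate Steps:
p = -36 (p = -2 + (2 - 6*6) = -2 + (2 - 36) = -2 - 34 = -36)
o(U, r) = -36
(-C(y) + 917) + o(115, 10*5) = (-1*(-8) + 917) - 36 = (8 + 917) - 36 = 925 - 36 = 889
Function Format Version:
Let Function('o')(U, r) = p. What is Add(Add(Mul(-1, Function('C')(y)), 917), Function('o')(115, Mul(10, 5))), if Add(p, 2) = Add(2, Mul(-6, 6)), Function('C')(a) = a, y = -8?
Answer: 889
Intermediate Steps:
p = -36 (p = Add(-2, Add(2, Mul(-6, 6))) = Add(-2, Add(2, -36)) = Add(-2, -34) = -36)
Function('o')(U, r) = -36
Add(Add(Mul(-1, Function('C')(y)), 917), Function('o')(115, Mul(10, 5))) = Add(Add(Mul(-1, -8), 917), -36) = Add(Add(8, 917), -36) = Add(925, -36) = 889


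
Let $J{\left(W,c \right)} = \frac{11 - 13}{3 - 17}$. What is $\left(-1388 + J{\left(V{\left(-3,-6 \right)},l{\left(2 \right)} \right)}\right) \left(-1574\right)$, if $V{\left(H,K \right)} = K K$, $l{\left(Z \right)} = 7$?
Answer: $\frac{15291410}{7} \approx 2.1845 \cdot 10^{6}$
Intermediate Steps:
$V{\left(H,K \right)} = K^{2}$
$J{\left(W,c \right)} = \frac{1}{7}$ ($J{\left(W,c \right)} = - \frac{2}{-14} = \left(-2\right) \left(- \frac{1}{14}\right) = \frac{1}{7}$)
$\left(-1388 + J{\left(V{\left(-3,-6 \right)},l{\left(2 \right)} \right)}\right) \left(-1574\right) = \left(-1388 + \frac{1}{7}\right) \left(-1574\right) = \left(- \frac{9715}{7}\right) \left(-1574\right) = \frac{15291410}{7}$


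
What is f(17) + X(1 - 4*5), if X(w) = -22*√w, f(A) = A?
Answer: 17 - 22*I*√19 ≈ 17.0 - 95.896*I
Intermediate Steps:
f(17) + X(1 - 4*5) = 17 - 22*√(1 - 4*5) = 17 - 22*√(1 - 20) = 17 - 22*I*√19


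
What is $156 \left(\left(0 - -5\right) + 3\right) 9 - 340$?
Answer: $10892$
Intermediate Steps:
$156 \left(\left(0 - -5\right) + 3\right) 9 - 340 = 156 \left(\left(0 + 5\right) + 3\right) 9 - 340 = 156 \left(5 + 3\right) 9 - 340 = 156 \cdot 8 \cdot 9 - 340 = 156 \cdot 72 - 340 = 11232 - 340 = 10892$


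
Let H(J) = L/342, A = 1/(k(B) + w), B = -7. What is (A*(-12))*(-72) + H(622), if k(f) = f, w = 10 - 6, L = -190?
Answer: -2597/9 ≈ -288.56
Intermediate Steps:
w = 4
A = -1/3 (A = 1/(-7 + 4) = 1/(-3) = -1/3 ≈ -0.33333)
H(J) = -5/9 (H(J) = -190/342 = -190*1/342 = -5/9)
(A*(-12))*(-72) + H(622) = -1/3*(-12)*(-72) - 5/9 = 4*(-72) - 5/9 = -288 - 5/9 = -2597/9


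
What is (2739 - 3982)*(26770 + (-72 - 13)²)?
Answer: -42255785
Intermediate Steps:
(2739 - 3982)*(26770 + (-72 - 13)²) = -1243*(26770 + (-85)²) = -1243*(26770 + 7225) = -1243*33995 = -42255785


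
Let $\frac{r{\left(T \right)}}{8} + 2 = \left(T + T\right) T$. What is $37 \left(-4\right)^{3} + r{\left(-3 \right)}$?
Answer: $-2240$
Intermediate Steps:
$r{\left(T \right)} = -16 + 16 T^{2}$ ($r{\left(T \right)} = -16 + 8 \left(T + T\right) T = -16 + 8 \cdot 2 T T = -16 + 8 \cdot 2 T^{2} = -16 + 16 T^{2}$)
$37 \left(-4\right)^{3} + r{\left(-3 \right)} = 37 \left(-4\right)^{3} - \left(16 - 16 \left(-3\right)^{2}\right) = 37 \left(-64\right) + \left(-16 + 16 \cdot 9\right) = -2368 + \left(-16 + 144\right) = -2368 + 128 = -2240$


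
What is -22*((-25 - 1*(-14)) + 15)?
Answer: -88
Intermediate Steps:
-22*((-25 - 1*(-14)) + 15) = -22*((-25 + 14) + 15) = -22*(-11 + 15) = -22*4 = -88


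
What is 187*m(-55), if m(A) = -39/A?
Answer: 663/5 ≈ 132.60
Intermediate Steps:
187*m(-55) = 187*(-39/(-55)) = 187*(-39*(-1/55)) = 187*(39/55) = 663/5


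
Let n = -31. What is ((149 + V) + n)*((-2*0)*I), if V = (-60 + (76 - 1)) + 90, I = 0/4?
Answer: 0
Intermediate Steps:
I = 0 (I = 0*(¼) = 0)
V = 105 (V = (-60 + 75) + 90 = 15 + 90 = 105)
((149 + V) + n)*((-2*0)*I) = ((149 + 105) - 31)*(-2*0*0) = (254 - 31)*(0*0) = 223*0 = 0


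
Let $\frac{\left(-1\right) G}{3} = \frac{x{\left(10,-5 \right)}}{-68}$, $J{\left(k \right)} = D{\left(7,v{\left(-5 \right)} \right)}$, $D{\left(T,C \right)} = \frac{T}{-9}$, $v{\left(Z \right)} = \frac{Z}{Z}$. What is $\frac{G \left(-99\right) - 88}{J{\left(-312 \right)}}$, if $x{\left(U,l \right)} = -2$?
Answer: $\frac{3465}{34} \approx 101.91$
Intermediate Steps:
$v{\left(Z \right)} = 1$
$D{\left(T,C \right)} = - \frac{T}{9}$ ($D{\left(T,C \right)} = T \left(- \frac{1}{9}\right) = - \frac{T}{9}$)
$J{\left(k \right)} = - \frac{7}{9}$ ($J{\left(k \right)} = \left(- \frac{1}{9}\right) 7 = - \frac{7}{9}$)
$G = - \frac{3}{34}$ ($G = - 3 \left(- \frac{2}{-68}\right) = - 3 \left(\left(-2\right) \left(- \frac{1}{68}\right)\right) = \left(-3\right) \frac{1}{34} = - \frac{3}{34} \approx -0.088235$)
$\frac{G \left(-99\right) - 88}{J{\left(-312 \right)}} = \frac{\left(- \frac{3}{34}\right) \left(-99\right) - 88}{- \frac{7}{9}} = \left(\frac{297}{34} - 88\right) \left(- \frac{9}{7}\right) = \left(- \frac{2695}{34}\right) \left(- \frac{9}{7}\right) = \frac{3465}{34}$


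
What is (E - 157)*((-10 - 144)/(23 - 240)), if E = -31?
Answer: -4136/31 ≈ -133.42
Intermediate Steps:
(E - 157)*((-10 - 144)/(23 - 240)) = (-31 - 157)*((-10 - 144)/(23 - 240)) = -(-28952)/(-217) = -(-28952)*(-1)/217 = -188*22/31 = -4136/31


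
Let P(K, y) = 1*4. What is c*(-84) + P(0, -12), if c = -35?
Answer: 2944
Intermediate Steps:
P(K, y) = 4
c*(-84) + P(0, -12) = -35*(-84) + 4 = 2940 + 4 = 2944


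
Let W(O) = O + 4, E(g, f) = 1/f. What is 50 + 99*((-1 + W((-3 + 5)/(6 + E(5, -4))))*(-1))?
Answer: -6473/23 ≈ -281.43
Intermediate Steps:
W(O) = 4 + O
50 + 99*((-1 + W((-3 + 5)/(6 + E(5, -4))))*(-1)) = 50 + 99*((-1 + (4 + (-3 + 5)/(6 + 1/(-4))))*(-1)) = 50 + 99*((-1 + (4 + 2/(6 - 1/4)))*(-1)) = 50 + 99*((-1 + (4 + 2/(23/4)))*(-1)) = 50 + 99*((-1 + (4 + 2*(4/23)))*(-1)) = 50 + 99*((-1 + (4 + 8/23))*(-1)) = 50 + 99*((-1 + 100/23)*(-1)) = 50 + 99*((77/23)*(-1)) = 50 + 99*(-77/23) = 50 - 7623/23 = -6473/23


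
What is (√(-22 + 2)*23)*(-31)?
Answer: -1426*I*√5 ≈ -3188.6*I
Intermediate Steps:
(√(-22 + 2)*23)*(-31) = (√(-20)*23)*(-31) = ((2*I*√5)*23)*(-31) = (46*I*√5)*(-31) = -1426*I*√5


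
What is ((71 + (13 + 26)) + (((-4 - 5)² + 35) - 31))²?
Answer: 38025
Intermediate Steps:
((71 + (13 + 26)) + (((-4 - 5)² + 35) - 31))² = ((71 + 39) + (((-9)² + 35) - 31))² = (110 + ((81 + 35) - 31))² = (110 + (116 - 31))² = (110 + 85)² = 195² = 38025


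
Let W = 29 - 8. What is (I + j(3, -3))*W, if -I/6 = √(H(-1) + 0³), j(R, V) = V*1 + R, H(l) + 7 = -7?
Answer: -126*I*√14 ≈ -471.45*I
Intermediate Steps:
H(l) = -14 (H(l) = -7 - 7 = -14)
j(R, V) = R + V (j(R, V) = V + R = R + V)
I = -6*I*√14 (I = -6*√(-14 + 0³) = -6*√(-14 + 0) = -6*I*√14 ≈ -22.45*I)
W = 21
(I + j(3, -3))*W = (-6*I*√14 + (3 - 3))*21 = (-6*I*√14 + 0)*21 = -6*I*√14*21 = -126*I*√14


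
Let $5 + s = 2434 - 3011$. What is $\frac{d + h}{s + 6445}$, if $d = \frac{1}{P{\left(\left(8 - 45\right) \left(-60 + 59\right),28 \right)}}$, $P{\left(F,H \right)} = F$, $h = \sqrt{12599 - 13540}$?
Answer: $\frac{1}{216931} + \frac{i \sqrt{941}}{5863} \approx 4.6098 \cdot 10^{-6} + 0.0052321 i$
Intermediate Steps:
$h = i \sqrt{941}$ ($h = \sqrt{-941} = i \sqrt{941} \approx 30.676 i$)
$s = -582$ ($s = -5 + \left(2434 - 3011\right) = -5 - 577 = -582$)
$d = \frac{1}{37}$ ($d = \frac{1}{\left(8 - 45\right) \left(-60 + 59\right)} = \frac{1}{\left(-37\right) \left(-1\right)} = \frac{1}{37} \approx 0.027027$)
$\frac{d + h}{s + 6445} = \frac{\frac{1}{37} + i \sqrt{941}}{-582 + 6445} = \frac{\frac{1}{37} + i \sqrt{941}}{5863} = \left(\frac{1}{37} + i \sqrt{941}\right) \frac{1}{5863} = \frac{1}{216931} + \frac{i \sqrt{941}}{5863}$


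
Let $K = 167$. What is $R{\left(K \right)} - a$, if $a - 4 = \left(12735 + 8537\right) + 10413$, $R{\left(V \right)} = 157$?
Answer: $-31532$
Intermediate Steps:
$a = 31689$ ($a = 4 + \left(\left(12735 + 8537\right) + 10413\right) = 4 + \left(21272 + 10413\right) = 4 + 31685 = 31689$)
$R{\left(K \right)} - a = 157 - 31689 = -31532$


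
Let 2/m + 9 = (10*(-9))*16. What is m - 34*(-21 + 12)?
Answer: 443392/1449 ≈ 306.00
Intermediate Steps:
m = -2/1449 (m = 2/(-9 + (10*(-9))*16) = 2/(-9 - 90*16) = 2/(-9 - 1440) = 2/(-1449) = 2*(-1/1449) = -2/1449 ≈ -0.0013803)
m - 34*(-21 + 12) = -2/1449 - 34*(-21 + 12) = -2/1449 - 34*(-9) = -2/1449 + 306 = 443392/1449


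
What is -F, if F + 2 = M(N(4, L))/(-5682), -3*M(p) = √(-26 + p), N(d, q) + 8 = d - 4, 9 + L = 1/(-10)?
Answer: 2 - I*√34/17046 ≈ 2.0 - 0.00034207*I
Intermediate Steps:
L = -91/10 (L = -9 + 1/(-10) = -9 - ⅒ = -91/10 ≈ -9.1000)
N(d, q) = -12 + d (N(d, q) = -8 + (d - 4) = -8 + (-4 + d) = -12 + d)
M(p) = -√(-26 + p)/3
F = -2 + I*√34/17046 (F = -2 - √(-26 + (-12 + 4))/3/(-5682) = -2 - √(-26 - 8)/3*(-1/5682) = -2 - I*√34/3*(-1/5682) = -2 + I*√34/17046 ≈ -2.0 + 0.00034207*I)
-F = -(-2 + I*√34/17046) = 2 - I*√34/17046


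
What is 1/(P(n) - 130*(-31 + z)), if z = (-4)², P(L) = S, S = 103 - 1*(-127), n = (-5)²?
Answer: 1/2180 ≈ 0.00045872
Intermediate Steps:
n = 25
S = 230 (S = 103 + 127 = 230)
P(L) = 230
z = 16
1/(P(n) - 130*(-31 + z)) = 1/(230 - 130*(-31 + 16)) = 1/(230 - 130*(-15)) = 1/(230 + 1950) = 1/2180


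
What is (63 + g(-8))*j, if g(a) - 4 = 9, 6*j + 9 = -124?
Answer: -5054/3 ≈ -1684.7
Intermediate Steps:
j = -133/6 (j = -3/2 + (⅙)*(-124) = -3/2 - 62/3 = -133/6 ≈ -22.167)
g(a) = 13 (g(a) = 4 + 9 = 13)
(63 + g(-8))*j = (63 + 13)*(-133/6) = 76*(-133/6) = -5054/3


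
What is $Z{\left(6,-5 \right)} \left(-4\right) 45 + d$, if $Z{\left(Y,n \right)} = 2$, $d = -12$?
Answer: $-372$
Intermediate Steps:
$Z{\left(6,-5 \right)} \left(-4\right) 45 + d = 2 \left(-4\right) 45 - 12 = \left(-8\right) 45 - 12 = -360 - 12 = -372$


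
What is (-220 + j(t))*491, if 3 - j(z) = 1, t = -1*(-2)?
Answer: -107038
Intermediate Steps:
t = 2
j(z) = 2 (j(z) = 3 - 1*1 = 3 - 1 = 2)
(-220 + j(t))*491 = (-220 + 2)*491 = -218*491 = -107038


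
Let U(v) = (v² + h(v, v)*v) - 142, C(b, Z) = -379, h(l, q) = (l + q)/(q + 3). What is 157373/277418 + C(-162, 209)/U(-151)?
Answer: 252508968717/458839662370 ≈ 0.55032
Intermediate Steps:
h(l, q) = (l + q)/(3 + q)
U(v) = -142 + v² + 2*v²/(3 + v) (U(v) = (v² + ((v + v)/(3 + v))*v) - 142 = (v² + ((2*v)/(3 + v))*v) - 142 = (v² + (2*v/(3 + v))*v) - 142 = (v² + 2*v²/(3 + v)) - 142 = -142 + v² + 2*v²/(3 + v))
157373/277418 + C(-162, 209)/U(-151) = 157373/277418 - 379*(3 - 151)/(2*(-151)² + (-142 + (-151)²)*(3 - 151)) = 157373*(1/277418) - 379*(-148/(2*22801 + (-142 + 22801)*(-148))) = 157373/277418 - 379*(-148/(45602 + 22659*(-148))) = 157373/277418 - 379*(-148/(45602 - 3353532)) = 157373/277418 - 379/((-1/148*(-3307930))) = 157373/277418 - 379/1653965/74 = 157373/277418 - 379*74/1653965 = 157373/277418 - 28046/1653965 = 252508968717/458839662370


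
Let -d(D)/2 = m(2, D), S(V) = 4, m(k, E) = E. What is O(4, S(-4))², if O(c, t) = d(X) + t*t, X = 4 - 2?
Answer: 144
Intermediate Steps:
X = 2
d(D) = -2*D
O(c, t) = -4 + t² (O(c, t) = -2*2 + t*t = -4 + t²)
O(4, S(-4))² = (-4 + 4²)² = (-4 + 16)² = 12² = 144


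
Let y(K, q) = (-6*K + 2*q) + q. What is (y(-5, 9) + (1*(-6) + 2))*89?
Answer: 4717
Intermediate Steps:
y(K, q) = -6*K + 3*q
(y(-5, 9) + (1*(-6) + 2))*89 = ((-6*(-5) + 3*9) + (1*(-6) + 2))*89 = ((30 + 27) + (-6 + 2))*89 = (57 - 4)*89 = 53*89 = 4717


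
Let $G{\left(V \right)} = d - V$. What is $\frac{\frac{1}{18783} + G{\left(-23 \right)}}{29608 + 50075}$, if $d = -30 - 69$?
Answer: $- \frac{1427507}{1496685789} \approx -0.00095378$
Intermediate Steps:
$d = -99$
$G{\left(V \right)} = -99 - V$
$\frac{\frac{1}{18783} + G{\left(-23 \right)}}{29608 + 50075} = \frac{\frac{1}{18783} - 76}{29608 + 50075} = \frac{\frac{1}{18783} + \left(-99 + 23\right)}{79683} = \left(\frac{1}{18783} - 76\right) \frac{1}{79683} = \left(- \frac{1427507}{18783}\right) \frac{1}{79683} = - \frac{1427507}{1496685789}$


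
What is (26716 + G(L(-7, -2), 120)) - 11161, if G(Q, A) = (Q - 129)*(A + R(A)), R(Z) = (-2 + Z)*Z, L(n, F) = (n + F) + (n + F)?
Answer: -2083605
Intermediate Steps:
L(n, F) = 2*F + 2*n (L(n, F) = (F + n) + (F + n) = 2*F + 2*n)
R(Z) = Z*(-2 + Z)
G(Q, A) = (-129 + Q)*(A + A*(-2 + A)) (G(Q, A) = (Q - 129)*(A + A*(-2 + A)) = (-129 + Q)*(A + A*(-2 + A)))
(26716 + G(L(-7, -2), 120)) - 11161 = (26716 + 120*(129 - (2*(-2) + 2*(-7)) - 129*120 + 120*(2*(-2) + 2*(-7)))) - 11161 = (26716 + 120*(129 - (-4 - 14) - 15480 + 120*(-4 - 14))) - 11161 = (26716 + 120*(129 - 1*(-18) - 15480 + 120*(-18))) - 11161 = (26716 + 120*(129 + 18 - 15480 - 2160)) - 11161 = (26716 + 120*(-17493)) - 11161 = (26716 - 2099160) - 11161 = -2072444 - 11161 = -2083605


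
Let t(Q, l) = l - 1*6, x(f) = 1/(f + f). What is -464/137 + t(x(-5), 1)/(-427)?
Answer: -197443/58499 ≈ -3.3752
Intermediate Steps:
x(f) = 1/(2*f)
t(Q, l) = -6 + l (t(Q, l) = l - 6 = -6 + l)
-464/137 + t(x(-5), 1)/(-427) = -464/137 + (-6 + 1)/(-427) = -464*1/137 - 5*(-1/427) = -464/137 + 5/427 = -197443/58499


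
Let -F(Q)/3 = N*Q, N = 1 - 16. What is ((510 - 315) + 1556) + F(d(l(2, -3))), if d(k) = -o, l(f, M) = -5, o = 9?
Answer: 1346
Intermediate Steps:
N = -15
d(k) = -9 (d(k) = -1*9 = -9)
F(Q) = 45*Q (F(Q) = -(-45)*Q = 45*Q)
((510 - 315) + 1556) + F(d(l(2, -3))) = ((510 - 315) + 1556) + 45*(-9) = (195 + 1556) - 405 = 1751 - 405 = 1346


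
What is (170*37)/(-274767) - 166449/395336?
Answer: -48221355823/108625286712 ≈ -0.44392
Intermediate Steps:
(170*37)/(-274767) - 166449/395336 = 6290*(-1/274767) - 166449*1/395336 = -6290/274767 - 166449/395336 = -48221355823/108625286712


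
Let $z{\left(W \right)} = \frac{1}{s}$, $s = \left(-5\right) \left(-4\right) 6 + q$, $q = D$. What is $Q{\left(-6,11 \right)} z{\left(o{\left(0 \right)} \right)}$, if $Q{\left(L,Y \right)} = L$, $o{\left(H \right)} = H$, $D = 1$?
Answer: $- \frac{6}{121} \approx -0.049587$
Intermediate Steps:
$q = 1$
$s = 121$ ($s = \left(-5\right) \left(-4\right) 6 + 1 = 20 \cdot 6 + 1 = 120 + 1 = 121$)
$z{\left(W \right)} = \frac{1}{121}$
$Q{\left(-6,11 \right)} z{\left(o{\left(0 \right)} \right)} = \left(-6\right) \frac{1}{121} = - \frac{6}{121}$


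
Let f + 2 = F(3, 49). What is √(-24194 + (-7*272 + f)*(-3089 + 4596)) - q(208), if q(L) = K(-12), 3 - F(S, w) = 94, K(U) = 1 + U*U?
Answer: -145 + I*√3033673 ≈ -145.0 + 1741.7*I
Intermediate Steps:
K(U) = 1 + U²
F(S, w) = -91 (F(S, w) = 3 - 1*94 = 3 - 94 = -91)
f = -93 (f = -2 - 91 = -93)
q(L) = 145 (q(L) = 1 + (-12)² = 1 + 144 = 145)
√(-24194 + (-7*272 + f)*(-3089 + 4596)) - q(208) = √(-24194 + (-7*272 - 93)*(-3089 + 4596)) - 1*145 = √(-24194 + (-1904 - 93)*1507) - 145 = √(-24194 - 1997*1507) - 145 = √(-24194 - 3009479) - 145 = √(-3033673) - 145 = I*√3033673 - 145 = -145 + I*√3033673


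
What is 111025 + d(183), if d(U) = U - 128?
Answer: 111080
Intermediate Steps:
d(U) = -128 + U
111025 + d(183) = 111025 + (-128 + 183) = 111025 + 55 = 111080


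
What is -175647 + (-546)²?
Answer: 122469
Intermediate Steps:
-175647 + (-546)² = -175647 + 298116 = 122469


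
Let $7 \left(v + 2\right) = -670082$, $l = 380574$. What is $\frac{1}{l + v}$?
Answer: $\frac{1}{284846} \approx 3.5107 \cdot 10^{-6}$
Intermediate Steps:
$v = -95728$ ($v = -2 + \frac{1}{7} \left(-670082\right) = -2 - 95726 = -95728$)
$\frac{1}{l + v} = \frac{1}{380574 - 95728} = \frac{1}{284846}$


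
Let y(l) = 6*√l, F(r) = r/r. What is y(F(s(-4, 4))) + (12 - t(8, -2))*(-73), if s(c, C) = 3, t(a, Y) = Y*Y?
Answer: -578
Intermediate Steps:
t(a, Y) = Y²
F(r) = 1
y(F(s(-4, 4))) + (12 - t(8, -2))*(-73) = 6*√1 + (12 - 1*(-2)²)*(-73) = 6*1 + (12 - 1*4)*(-73) = 6 + (12 - 4)*(-73) = 6 + 8*(-73) = 6 - 584 = -578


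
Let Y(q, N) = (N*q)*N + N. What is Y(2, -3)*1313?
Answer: 19695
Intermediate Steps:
Y(q, N) = N + q*N² (Y(q, N) = q*N² + N = N + q*N²)
Y(2, -3)*1313 = -3*(1 - 3*2)*1313 = -3*(1 - 6)*1313 = -3*(-5)*1313 = 15*1313 = 19695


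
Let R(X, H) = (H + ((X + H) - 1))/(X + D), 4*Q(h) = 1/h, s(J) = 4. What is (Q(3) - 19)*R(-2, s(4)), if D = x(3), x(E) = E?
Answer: -1135/12 ≈ -94.583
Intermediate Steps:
D = 3
Q(h) = 1/(4*h)
R(X, H) = (-1 + X + 2*H)/(3 + X) (R(X, H) = (H + ((X + H) - 1))/(X + 3) = (H + ((H + X) - 1))/(3 + X) = (H + (-1 + H + X))/(3 + X) = (-1 + X + 2*H)/(3 + X))
(Q(3) - 19)*R(-2, s(4)) = ((¼)/3 - 19)*((-1 - 2 + 2*4)/(3 - 2)) = ((¼)*(⅓) - 19)*((-1 - 2 + 8)/1) = (1/12 - 19)*(1*5) = -227/12*5 = -1135/12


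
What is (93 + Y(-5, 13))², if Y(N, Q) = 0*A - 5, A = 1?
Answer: 7744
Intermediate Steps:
Y(N, Q) = -5 (Y(N, Q) = 0*1 - 5 = 0 - 5 = -5)
(93 + Y(-5, 13))² = (93 - 5)² = 88² = 7744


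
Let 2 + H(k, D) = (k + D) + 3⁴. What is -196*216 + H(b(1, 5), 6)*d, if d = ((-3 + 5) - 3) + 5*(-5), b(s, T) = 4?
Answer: -44650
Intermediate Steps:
H(k, D) = 79 + D + k (H(k, D) = -2 + ((k + D) + 3⁴) = -2 + ((D + k) + 81) = -2 + (81 + D + k) = 79 + D + k)
d = -26 (d = (2 - 3) - 25 = -1 - 25 = -26)
-196*216 + H(b(1, 5), 6)*d = -196*216 + (79 + 6 + 4)*(-26) = -42336 + 89*(-26) = -42336 - 2314 = -44650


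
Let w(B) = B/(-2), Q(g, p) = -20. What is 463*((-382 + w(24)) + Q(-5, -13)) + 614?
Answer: -191068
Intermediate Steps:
w(B) = -B/2 (w(B) = B*(-½) = -B/2)
463*((-382 + w(24)) + Q(-5, -13)) + 614 = 463*((-382 - ½*24) - 20) + 614 = 463*((-382 - 12) - 20) + 614 = 463*(-394 - 20) + 614 = 463*(-414) + 614 = -191682 + 614 = -191068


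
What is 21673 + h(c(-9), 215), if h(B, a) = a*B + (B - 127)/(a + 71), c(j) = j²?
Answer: 5589561/143 ≈ 39088.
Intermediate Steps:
h(B, a) = B*a + (-127 + B)/(71 + a)
21673 + h(c(-9), 215) = 21673 + (-127 + (-9)² + (-9)²*215² + 71*(-9)²*215)/(71 + 215) = 21673 + (-127 + 81 + 81*46225 + 71*81*215)/286 = 21673 + (-127 + 81 + 3744225 + 1236465)/286 = 21673 + (1/286)*4980644 = 21673 + 2490322/143 = 5589561/143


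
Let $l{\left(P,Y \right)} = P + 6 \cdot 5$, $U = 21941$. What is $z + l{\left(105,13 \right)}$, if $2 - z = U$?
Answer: $-21804$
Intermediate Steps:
$z = -21939$ ($z = 2 - 21941 = -21939$)
$l{\left(P,Y \right)} = 30 + P$ ($l{\left(P,Y \right)} = P + 30 = 30 + P$)
$z + l{\left(105,13 \right)} = -21939 + \left(30 + 105\right) = -21939 + 135 = -21804$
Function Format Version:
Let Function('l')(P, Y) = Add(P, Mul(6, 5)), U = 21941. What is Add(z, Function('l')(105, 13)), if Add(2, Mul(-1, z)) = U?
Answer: -21804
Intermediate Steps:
z = -21939 (z = Add(2, Mul(-1, 21941)) = Add(2, -21941) = -21939)
Function('l')(P, Y) = Add(30, P) (Function('l')(P, Y) = Add(P, 30) = Add(30, P))
Add(z, Function('l')(105, 13)) = Add(-21939, Add(30, 105)) = Add(-21939, 135) = -21804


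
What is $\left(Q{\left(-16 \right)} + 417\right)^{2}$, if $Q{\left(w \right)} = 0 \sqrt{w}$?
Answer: $173889$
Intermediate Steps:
$Q{\left(w \right)} = 0$
$\left(Q{\left(-16 \right)} + 417\right)^{2} = \left(0 + 417\right)^{2} = 417^{2} = 173889$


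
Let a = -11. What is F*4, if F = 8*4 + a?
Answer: 84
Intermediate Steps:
F = 21 (F = 8*4 - 11 = 32 - 11 = 21)
F*4 = 21*4 = 84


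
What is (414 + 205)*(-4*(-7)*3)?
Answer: 51996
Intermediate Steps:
(414 + 205)*(-4*(-7)*3) = 619*(28*3) = 619*84 = 51996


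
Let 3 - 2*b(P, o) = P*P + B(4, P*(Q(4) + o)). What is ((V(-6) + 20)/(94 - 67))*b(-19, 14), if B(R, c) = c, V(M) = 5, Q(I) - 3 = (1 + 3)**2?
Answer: 6725/54 ≈ 124.54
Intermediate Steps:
Q(I) = 19 (Q(I) = 3 + (1 + 3)**2 = 3 + 4**2 = 3 + 16 = 19)
b(P, o) = 3/2 - P**2/2 - P*(19 + o)/2 (b(P, o) = 3/2 - (P*P + P*(19 + o))/2 = 3/2 - (P**2 + P*(19 + o))/2 = 3/2 + (-P**2/2 - P*(19 + o)/2) = 3/2 - P**2/2 - P*(19 + o)/2)
((V(-6) + 20)/(94 - 67))*b(-19, 14) = ((5 + 20)/(94 - 67))*(3/2 - 1/2*(-19)**2 - 1/2*(-19)*(19 + 14)) = (25/27)*(3/2 - 1/2*361 - 1/2*(-19)*33) = (25*(1/27))*(3/2 - 361/2 + 627/2) = (25/27)*(269/2) = 6725/54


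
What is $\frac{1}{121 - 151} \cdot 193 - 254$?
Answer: $- \frac{7813}{30} \approx -260.43$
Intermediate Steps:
$\frac{1}{121 - 151} \cdot 193 - 254 = \frac{1}{-30} \cdot 193 - 254 = \left(- \frac{1}{30}\right) 193 - 254 = - \frac{193}{30} - 254 = - \frac{7813}{30}$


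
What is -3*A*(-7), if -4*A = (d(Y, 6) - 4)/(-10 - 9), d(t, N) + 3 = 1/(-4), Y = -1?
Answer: -609/304 ≈ -2.0033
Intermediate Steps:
d(t, N) = -13/4 (d(t, N) = -3 + 1/(-4) = -3 - ¼ = -13/4)
A = -29/304 (A = -(-13/4 - 4)/(4*(-10 - 9)) = -(-29)/(16*(-19)) = -(-29)*(-1)/(16*19) = -¼*29/76 = -29/304 ≈ -0.095395)
-3*A*(-7) = -3*(-29/304)*(-7) = (87/304)*(-7) = -609/304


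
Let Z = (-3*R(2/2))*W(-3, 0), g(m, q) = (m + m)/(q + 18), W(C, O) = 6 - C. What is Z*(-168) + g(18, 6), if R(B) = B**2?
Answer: 9075/2 ≈ 4537.5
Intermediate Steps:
g(m, q) = 2*m/(18 + q) (g(m, q) = (2*m)/(18 + q) = 2*m/(18 + q))
Z = -27 (Z = (-3*1**2)*(6 - 1*(-3)) = (-3*1**2)*(6 + 3) = -3*1**2*9 = -3*1*9 = -3*9 = -27)
Z*(-168) + g(18, 6) = -27*(-168) + 2*18/(18 + 6) = 4536 + 2*18/24 = 4536 + 2*18*(1/24) = 4536 + 3/2 = 9075/2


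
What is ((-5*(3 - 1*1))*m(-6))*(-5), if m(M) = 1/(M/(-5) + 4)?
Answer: 125/13 ≈ 9.6154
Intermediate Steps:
m(M) = 1/(4 - M/5) (m(M) = 1/(M*(-1/5) + 4) = 1/(-M/5 + 4) = 1/(4 - M/5))
((-5*(3 - 1*1))*m(-6))*(-5) = ((-5*(3 - 1*1))*(-5/(-20 - 6)))*(-5) = ((-5*(3 - 1))*(-5/(-26)))*(-5) = ((-5*2)*(-5*(-1/26)))*(-5) = -10*5/26*(-5) = -25/13*(-5) = 125/13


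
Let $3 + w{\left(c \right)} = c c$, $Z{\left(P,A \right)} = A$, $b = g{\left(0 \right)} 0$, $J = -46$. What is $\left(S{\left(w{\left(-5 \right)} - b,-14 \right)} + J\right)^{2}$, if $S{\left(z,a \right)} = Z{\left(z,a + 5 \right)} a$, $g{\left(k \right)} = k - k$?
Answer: $6400$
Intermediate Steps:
$g{\left(k \right)} = 0$
$b = 0$ ($b = 0 \cdot 0 = 0$)
$w{\left(c \right)} = -3 + c^{2}$ ($w{\left(c \right)} = -3 + c c = -3 + c^{2}$)
$S{\left(z,a \right)} = a \left(5 + a\right)$ ($S{\left(z,a \right)} = \left(a + 5\right) a = \left(5 + a\right) a = a \left(5 + a\right)$)
$\left(S{\left(w{\left(-5 \right)} - b,-14 \right)} + J\right)^{2} = \left(- 14 \left(5 - 14\right) - 46\right)^{2} = \left(\left(-14\right) \left(-9\right) - 46\right)^{2} = \left(126 - 46\right)^{2} = 80^{2} = 6400$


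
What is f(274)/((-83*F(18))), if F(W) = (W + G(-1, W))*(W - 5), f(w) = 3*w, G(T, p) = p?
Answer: -137/6474 ≈ -0.021162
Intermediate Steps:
F(W) = 2*W*(-5 + W) (F(W) = (W + W)*(W - 5) = (2*W)*(-5 + W) = 2*W*(-5 + W))
f(274)/((-83*F(18))) = (3*274)/((-166*18*(-5 + 18))) = 822/((-166*18*13)) = 822/((-83*468)) = 822/(-38844) = 822*(-1/38844) = -137/6474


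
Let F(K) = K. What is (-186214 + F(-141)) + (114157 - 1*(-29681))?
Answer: -42517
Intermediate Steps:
(-186214 + F(-141)) + (114157 - 1*(-29681)) = (-186214 - 141) + (114157 - 1*(-29681)) = -186355 + (114157 + 29681) = -186355 + 143838 = -42517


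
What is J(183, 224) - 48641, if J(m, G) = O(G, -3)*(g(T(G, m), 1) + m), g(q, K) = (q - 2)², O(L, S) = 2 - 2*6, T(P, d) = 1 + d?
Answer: -381711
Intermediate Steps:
O(L, S) = -10 (O(L, S) = 2 - 12 = -10)
g(q, K) = (-2 + q)²
J(m, G) = -10*m - 10*(-1 + m)² (J(m, G) = -10*((-2 + (1 + m))² + m) = -10*((-1 + m)² + m) = -10*(m + (-1 + m)²) = -10*m - 10*(-1 + m)²)
J(183, 224) - 48641 = (-10 - 10*183² + 10*183) - 48641 = (-10 - 10*33489 + 1830) - 48641 = (-10 - 334890 + 1830) - 48641 = -333070 - 48641 = -381711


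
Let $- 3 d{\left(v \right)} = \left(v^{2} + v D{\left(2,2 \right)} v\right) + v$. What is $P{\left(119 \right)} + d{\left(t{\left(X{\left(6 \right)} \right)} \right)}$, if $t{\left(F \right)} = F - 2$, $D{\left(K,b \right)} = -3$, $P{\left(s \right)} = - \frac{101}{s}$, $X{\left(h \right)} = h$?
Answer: $\frac{3029}{357} \approx 8.4846$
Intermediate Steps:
$t{\left(F \right)} = -2 + F$
$d{\left(v \right)} = - \frac{v}{3} + \frac{2 v^{2}}{3}$ ($d{\left(v \right)} = - \frac{\left(v^{2} + v \left(-3\right) v\right) + v}{3} = - \frac{\left(v^{2} + - 3 v v\right) + v}{3} = - \frac{\left(v^{2} - 3 v^{2}\right) + v}{3} = - \frac{- 2 v^{2} + v}{3} = - \frac{v - 2 v^{2}}{3} = - \frac{v}{3} + \frac{2 v^{2}}{3}$)
$P{\left(119 \right)} + d{\left(t{\left(X{\left(6 \right)} \right)} \right)} = - \frac{101}{119} + \frac{\left(-2 + 6\right) \left(-1 + 2 \left(-2 + 6\right)\right)}{3} = \left(-101\right) \frac{1}{119} + \frac{1}{3} \cdot 4 \left(-1 + 2 \cdot 4\right) = - \frac{101}{119} + \frac{1}{3} \cdot 4 \left(-1 + 8\right) = - \frac{101}{119} + \frac{1}{3} \cdot 4 \cdot 7 = - \frac{101}{119} + \frac{28}{3} = \frac{3029}{357}$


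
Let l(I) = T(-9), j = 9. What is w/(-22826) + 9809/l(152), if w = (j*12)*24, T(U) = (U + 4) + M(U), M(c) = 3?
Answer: -111952709/22826 ≈ -4904.6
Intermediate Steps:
T(U) = 7 + U (T(U) = (U + 4) + 3 = (4 + U) + 3 = 7 + U)
l(I) = -2 (l(I) = 7 - 9 = -2)
w = 2592 (w = (9*12)*24 = 108*24 = 2592)
w/(-22826) + 9809/l(152) = 2592/(-22826) + 9809/(-2) = 2592*(-1/22826) + 9809*(-½) = -1296/11413 - 9809/2 = -111952709/22826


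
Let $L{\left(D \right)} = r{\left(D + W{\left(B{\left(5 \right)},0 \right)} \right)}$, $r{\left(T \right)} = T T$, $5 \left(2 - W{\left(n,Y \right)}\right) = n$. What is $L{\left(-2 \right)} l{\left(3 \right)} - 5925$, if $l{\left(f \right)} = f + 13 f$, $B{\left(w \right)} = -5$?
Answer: $-5883$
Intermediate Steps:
$W{\left(n,Y \right)} = 2 - \frac{n}{5}$
$r{\left(T \right)} = T^{2}$
$L{\left(D \right)} = \left(3 + D\right)^{2}$ ($L{\left(D \right)} = \left(D + \left(2 - -1\right)\right)^{2} = \left(D + \left(2 + 1\right)\right)^{2} = \left(D + 3\right)^{2} = \left(3 + D\right)^{2}$)
$l{\left(f \right)} = 14 f$
$L{\left(-2 \right)} l{\left(3 \right)} - 5925 = \left(3 - 2\right)^{2} \cdot 14 \cdot 3 - 5925 = 1^{2} \cdot 42 - 5925 = 1 \cdot 42 - 5925 = 42 - 5925 = -5883$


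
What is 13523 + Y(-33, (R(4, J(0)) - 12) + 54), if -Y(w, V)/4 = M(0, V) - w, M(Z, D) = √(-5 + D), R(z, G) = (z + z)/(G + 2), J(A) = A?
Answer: 13391 - 4*√41 ≈ 13365.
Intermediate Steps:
R(z, G) = 2*z/(2 + G) (R(z, G) = (2*z)/(2 + G) = 2*z/(2 + G))
Y(w, V) = -4*√(-5 + V) + 4*w (Y(w, V) = -4*(√(-5 + V) - w) = -4*√(-5 + V) + 4*w)
13523 + Y(-33, (R(4, J(0)) - 12) + 54) = 13523 + (-4*√(-5 + ((2*4/(2 + 0) - 12) + 54)) + 4*(-33)) = 13523 + (-4*√(-5 + ((2*4/2 - 12) + 54)) - 132) = 13523 + (-4*√(-5 + ((2*4*(½) - 12) + 54)) - 132) = 13523 + (-4*√(-5 + ((4 - 12) + 54)) - 132) = 13523 + (-4*√(-5 + (-8 + 54)) - 132) = 13523 + (-4*√(-5 + 46) - 132) = 13523 + (-4*√41 - 132) = 13523 + (-132 - 4*√41) = 13391 - 4*√41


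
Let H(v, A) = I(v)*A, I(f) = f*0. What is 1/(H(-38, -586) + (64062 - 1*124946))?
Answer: -1/60884 ≈ -1.6425e-5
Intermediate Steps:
I(f) = 0
H(v, A) = 0 (H(v, A) = 0*A = 0)
1/(H(-38, -586) + (64062 - 1*124946)) = 1/(0 + (64062 - 1*124946)) = 1/(0 + (64062 - 124946)) = 1/(0 - 60884) = 1/(-60884) = -1/60884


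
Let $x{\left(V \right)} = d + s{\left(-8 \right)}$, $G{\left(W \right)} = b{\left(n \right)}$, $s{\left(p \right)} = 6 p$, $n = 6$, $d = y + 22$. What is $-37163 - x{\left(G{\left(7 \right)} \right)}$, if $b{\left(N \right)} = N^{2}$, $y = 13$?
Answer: $-37150$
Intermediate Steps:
$d = 35$ ($d = 13 + 22 = 35$)
$G{\left(W \right)} = 36$ ($G{\left(W \right)} = 6^{2} = 36$)
$x{\left(V \right)} = -13$ ($x{\left(V \right)} = 35 + 6 \left(-8\right) = 35 - 48 = -13$)
$-37163 - x{\left(G{\left(7 \right)} \right)} = -37163 - -13 = -37163 + 13 = -37150$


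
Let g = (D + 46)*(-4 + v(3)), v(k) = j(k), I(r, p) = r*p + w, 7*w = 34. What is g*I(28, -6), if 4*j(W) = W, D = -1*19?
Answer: 200421/14 ≈ 14316.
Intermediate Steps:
w = 34/7 (w = (⅐)*34 = 34/7 ≈ 4.8571)
D = -19
I(r, p) = 34/7 + p*r (I(r, p) = r*p + 34/7 = p*r + 34/7 = 34/7 + p*r)
j(W) = W/4
v(k) = k/4
g = -351/4 (g = (-19 + 46)*(-4 + (¼)*3) = 27*(-4 + ¾) = 27*(-13/4) = -351/4 ≈ -87.750)
g*I(28, -6) = -351*(34/7 - 6*28)/4 = -351*(34/7 - 168)/4 = -351/4*(-1142/7) = 200421/14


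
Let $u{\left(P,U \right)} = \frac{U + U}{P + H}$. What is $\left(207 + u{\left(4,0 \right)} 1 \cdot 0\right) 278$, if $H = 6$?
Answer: $57546$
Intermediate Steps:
$u{\left(P,U \right)} = \frac{2 U}{6 + P}$ ($u{\left(P,U \right)} = \frac{U + U}{P + 6} = \frac{2 U}{6 + P}$)
$\left(207 + u{\left(4,0 \right)} 1 \cdot 0\right) 278 = \left(207 + 2 \cdot 0 \frac{1}{6 + 4} \cdot 1 \cdot 0\right) 278 = \left(207 + 2 \cdot 0 \cdot \frac{1}{10} \cdot 1 \cdot 0\right) 278 = \left(207 + 0 \cdot 1 \cdot 0\right) 278 = \left(207 + 0 \cdot 0\right) 278 = \left(207 + 0\right) 278 = 207 \cdot 278 = 57546$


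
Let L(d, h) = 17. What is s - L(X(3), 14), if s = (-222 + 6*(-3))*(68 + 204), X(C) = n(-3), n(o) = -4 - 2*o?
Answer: -65297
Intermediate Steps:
X(C) = 2 (X(C) = -4 - 2*(-3) = -4 + 6 = 2)
s = -65280 (s = (-222 - 18)*272 = -240*272 = -65280)
s - L(X(3), 14) = -65280 - 1*17 = -65280 - 17 = -65297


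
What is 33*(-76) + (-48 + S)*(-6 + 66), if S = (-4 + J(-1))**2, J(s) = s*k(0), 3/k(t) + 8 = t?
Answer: -73593/16 ≈ -4599.6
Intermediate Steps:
k(t) = 3/(-8 + t)
J(s) = -3*s/8 (J(s) = s*(3/(-8 + 0)) = s*(3/(-8)) = s*(3*(-1/8)) = s*(-3/8) = -3*s/8)
S = 841/64 (S = (-4 - 3/8*(-1))**2 = (-4 + 3/8)**2 = (-29/8)**2 = 841/64 ≈ 13.141)
33*(-76) + (-48 + S)*(-6 + 66) = 33*(-76) + (-48 + 841/64)*(-6 + 66) = -2508 - 2231/64*60 = -2508 - 33465/16 = -73593/16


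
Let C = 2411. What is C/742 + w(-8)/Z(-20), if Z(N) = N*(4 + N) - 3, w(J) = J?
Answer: 758351/235214 ≈ 3.2241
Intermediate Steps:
Z(N) = -3 + N*(4 + N)
C/742 + w(-8)/Z(-20) = 2411/742 - 8/(-3 + (-20)² + 4*(-20)) = 2411*(1/742) - 8/(-3 + 400 - 80) = 2411/742 - 8/317 = 758351/235214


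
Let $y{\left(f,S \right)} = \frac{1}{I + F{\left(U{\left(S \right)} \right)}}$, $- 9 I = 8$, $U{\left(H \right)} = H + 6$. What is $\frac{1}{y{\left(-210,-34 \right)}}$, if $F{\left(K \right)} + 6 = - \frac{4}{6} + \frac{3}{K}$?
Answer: $- \frac{1931}{252} \approx -7.6627$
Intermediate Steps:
$U{\left(H \right)} = 6 + H$
$I = - \frac{8}{9}$ ($I = \left(- \frac{1}{9}\right) 8 = - \frac{8}{9} \approx -0.88889$)
$F{\left(K \right)} = - \frac{20}{3} + \frac{3}{K}$ ($F{\left(K \right)} = -6 + \left(- \frac{4}{6} + \frac{3}{K}\right) = -6 + \left(\left(-4\right) \frac{1}{6} + \frac{3}{K}\right) = -6 - \left(\frac{2}{3} - \frac{3}{K}\right) = - \frac{20}{3} + \frac{3}{K}$)
$y{\left(f,S \right)} = \frac{1}{- \frac{68}{9} + \frac{3}{6 + S}}$ ($y{\left(f,S \right)} = \frac{1}{- \frac{8}{9} - \left(\frac{20}{3} - \frac{3}{6 + S}\right)} = \frac{1}{- \frac{68}{9} + \frac{3}{6 + S}}$)
$\frac{1}{y{\left(-210,-34 \right)}} = \frac{1}{9 \frac{1}{381 + 68 \left(-34\right)} \left(-6 - -34\right)} = \frac{1}{9 \frac{1}{381 - 2312} \left(-6 + 34\right)} = \frac{1}{9 \frac{1}{-1931} \cdot 28} = \frac{1}{9 \left(- \frac{1}{1931}\right) 28} = \frac{1}{- \frac{252}{1931}} = - \frac{1931}{252}$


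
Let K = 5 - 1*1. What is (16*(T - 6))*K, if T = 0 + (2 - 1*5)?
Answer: -576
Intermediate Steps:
T = -3 (T = 0 + (2 - 5) = 0 - 3 = -3)
K = 4 (K = 5 - 1 = 4)
(16*(T - 6))*K = (16*(-3 - 6))*4 = (16*(-9))*4 = -144*4 = -576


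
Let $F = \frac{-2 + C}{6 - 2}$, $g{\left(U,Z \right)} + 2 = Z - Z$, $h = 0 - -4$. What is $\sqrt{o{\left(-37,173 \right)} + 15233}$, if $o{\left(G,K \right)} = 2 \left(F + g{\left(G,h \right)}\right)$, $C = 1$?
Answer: $\frac{\sqrt{60914}}{2} \approx 123.4$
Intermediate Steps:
$h = 4$ ($h = 0 + 4 = 4$)
$g{\left(U,Z \right)} = -2$ ($g{\left(U,Z \right)} = -2 + \left(Z - Z\right) = -2 + 0 = -2$)
$F = - \frac{1}{4}$ ($F = \frac{-2 + 1}{6 - 2} = - \frac{1}{4} \approx -0.25$)
$o{\left(G,K \right)} = - \frac{9}{2}$ ($o{\left(G,K \right)} = 2 \left(- \frac{1}{4} - 2\right) = 2 \left(- \frac{9}{4}\right) = - \frac{9}{2}$)
$\sqrt{o{\left(-37,173 \right)} + 15233} = \sqrt{- \frac{9}{2} + 15233} = \sqrt{\frac{30457}{2}} = \frac{\sqrt{60914}}{2}$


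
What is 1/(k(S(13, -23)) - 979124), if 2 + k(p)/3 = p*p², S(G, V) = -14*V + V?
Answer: 1/79213567 ≈ 1.2624e-8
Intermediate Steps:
S(G, V) = -13*V
k(p) = -6 + 3*p³ (k(p) = -6 + 3*(p*p²) = -6 + 3*p³)
1/(k(S(13, -23)) - 979124) = 1/((-6 + 3*(-13*(-23))³) - 979124) = 1/((-6 + 3*299³) - 979124) = 1/((-6 + 3*26730899) - 979124) = 1/((-6 + 80192697) - 979124) = 1/(80192691 - 979124) = 1/79213567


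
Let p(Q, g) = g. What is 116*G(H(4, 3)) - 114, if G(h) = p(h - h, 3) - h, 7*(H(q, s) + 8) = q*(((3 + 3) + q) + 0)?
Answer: 3494/7 ≈ 499.14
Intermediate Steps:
H(q, s) = -8 + q*(6 + q)/7 (H(q, s) = -8 + (q*(((3 + 3) + q) + 0))/7 = -8 + (q*((6 + q) + 0))/7 = -8 + (q*(6 + q))/7 = -8 + q*(6 + q)/7)
G(h) = 3 - h
116*G(H(4, 3)) - 114 = 116*(3 - (-8 + (⅐)*4² + (6/7)*4)) - 114 = 116*(3 - (-8 + (⅐)*16 + 24/7)) - 114 = 116*(3 - (-8 + 16/7 + 24/7)) - 114 = 116*(3 - 1*(-16/7)) - 114 = 116*(3 + 16/7) - 114 = 116*(37/7) - 114 = 4292/7 - 114 = 3494/7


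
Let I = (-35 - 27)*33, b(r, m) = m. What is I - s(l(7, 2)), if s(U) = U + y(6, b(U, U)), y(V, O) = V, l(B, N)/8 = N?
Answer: -2068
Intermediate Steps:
l(B, N) = 8*N
I = -2046 (I = -62*33 = -2046)
s(U) = 6 + U (s(U) = U + 6 = 6 + U)
I - s(l(7, 2)) = -2046 - (6 + 8*2) = -2046 - (6 + 16) = -2046 - 1*22 = -2046 - 22 = -2068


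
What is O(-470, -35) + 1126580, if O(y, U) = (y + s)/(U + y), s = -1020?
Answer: 113784878/101 ≈ 1.1266e+6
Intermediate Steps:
O(y, U) = (-1020 + y)/(U + y) (O(y, U) = (y - 1020)/(U + y) = (-1020 + y)/(U + y))
O(-470, -35) + 1126580 = (-1020 - 470)/(-35 - 470) + 1126580 = -1490/(-505) + 1126580 = -1/505*(-1490) + 1126580 = 298/101 + 1126580 = 113784878/101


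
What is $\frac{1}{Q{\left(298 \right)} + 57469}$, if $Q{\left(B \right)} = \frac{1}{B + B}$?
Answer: $\frac{596}{34251525} \approx 1.7401 \cdot 10^{-5}$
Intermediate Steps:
$Q{\left(B \right)} = \frac{1}{2 B}$
$\frac{1}{Q{\left(298 \right)} + 57469} = \frac{1}{\frac{1}{2 \cdot 298} + 57469} = \frac{1}{\frac{1}{2} \cdot \frac{1}{298} + 57469} = \frac{1}{\frac{1}{596} + 57469} = \frac{1}{\frac{34251525}{596}} = \frac{596}{34251525}$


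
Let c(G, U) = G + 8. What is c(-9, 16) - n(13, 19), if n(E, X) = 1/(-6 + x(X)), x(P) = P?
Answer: -14/13 ≈ -1.0769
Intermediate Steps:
c(G, U) = 8 + G
n(E, X) = 1/(-6 + X)
c(-9, 16) - n(13, 19) = (8 - 9) - 1/(-6 + 19) = -1 - 1/13 = -14/13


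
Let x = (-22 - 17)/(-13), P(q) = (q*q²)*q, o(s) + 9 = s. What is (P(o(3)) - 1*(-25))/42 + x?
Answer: 1447/42 ≈ 34.452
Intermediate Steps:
o(s) = -9 + s
P(q) = q⁴ (P(q) = q³*q = q⁴)
x = 3 (x = -39*(-1/13) = 3)
(P(o(3)) - 1*(-25))/42 + x = ((-9 + 3)⁴ - 1*(-25))/42 + 3 = ((-6)⁴ + 25)/42 + 3 = (1296 + 25)/42 + 3 = (1/42)*1321 + 3 = 1321/42 + 3 = 1447/42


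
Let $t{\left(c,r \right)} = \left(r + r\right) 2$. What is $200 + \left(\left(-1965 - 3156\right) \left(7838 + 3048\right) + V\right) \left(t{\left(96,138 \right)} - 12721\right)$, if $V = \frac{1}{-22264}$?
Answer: $\frac{15103624866323865}{22264} \approx 6.7839 \cdot 10^{11}$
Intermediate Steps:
$V = - \frac{1}{22264} \approx -4.4916 \cdot 10^{-5}$
$t{\left(c,r \right)} = 4 r$ ($t{\left(c,r \right)} = 2 r 2 = 4 r$)
$200 + \left(\left(-1965 - 3156\right) \left(7838 + 3048\right) + V\right) \left(t{\left(96,138 \right)} - 12721\right) = 200 + \left(\left(-1965 - 3156\right) \left(7838 + 3048\right) - \frac{1}{22264}\right) \left(4 \cdot 138 - 12721\right) = 200 + \left(\left(-5121\right) 10886 - \frac{1}{22264}\right) \left(552 - 12721\right) = 200 + \left(-55747206 - \frac{1}{22264}\right) \left(-12169\right) = 200 - - \frac{15103624861871065}{22264} = 200 + \frac{15103624861871065}{22264} = \frac{15103624866323865}{22264}$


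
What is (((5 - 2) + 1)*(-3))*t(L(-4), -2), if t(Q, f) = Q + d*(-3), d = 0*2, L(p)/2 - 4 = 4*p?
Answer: 288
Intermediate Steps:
L(p) = 8 + 8*p (L(p) = 8 + 2*(4*p) = 8 + 8*p)
d = 0
t(Q, f) = Q (t(Q, f) = Q + 0*(-3) = Q + 0 = Q)
(((5 - 2) + 1)*(-3))*t(L(-4), -2) = (((5 - 2) + 1)*(-3))*(8 + 8*(-4)) = ((3 + 1)*(-3))*(8 - 32) = (4*(-3))*(-24) = -12*(-24) = 288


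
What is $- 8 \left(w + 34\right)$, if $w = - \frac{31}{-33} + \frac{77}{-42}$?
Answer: $- \frac{8740}{33} \approx -264.85$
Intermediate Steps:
$w = - \frac{59}{66}$ ($w = \left(-31\right) \left(- \frac{1}{33}\right) + 77 \left(- \frac{1}{42}\right) = \frac{31}{33} - \frac{11}{6} = - \frac{59}{66} \approx -0.89394$)
$- 8 \left(w + 34\right) = - 8 \left(- \frac{59}{66} + 34\right) = \left(-8\right) \frac{2185}{66} = - \frac{8740}{33}$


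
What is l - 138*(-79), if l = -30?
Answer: 10872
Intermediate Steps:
l - 138*(-79) = -30 - 138*(-79) = -30 + 10902 = 10872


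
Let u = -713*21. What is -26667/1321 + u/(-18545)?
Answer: -474760182/24497945 ≈ -19.380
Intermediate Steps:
u = -14973
-26667/1321 + u/(-18545) = -26667/1321 - 14973/(-18545) = -26667*1/1321 - 14973*(-1/18545) = -26667/1321 + 14973/18545 = -474760182/24497945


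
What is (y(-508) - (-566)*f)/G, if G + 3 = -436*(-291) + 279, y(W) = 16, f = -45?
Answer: -12727/63576 ≈ -0.20019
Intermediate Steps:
G = 127152 (G = -3 + (-436*(-291) + 279) = -3 + (126876 + 279) = -3 + 127155 = 127152)
(y(-508) - (-566)*f)/G = (16 - (-566)*(-45))/127152 = (16 - 1*25470)*(1/127152) = (16 - 25470)*(1/127152) = -25454*1/127152 = -12727/63576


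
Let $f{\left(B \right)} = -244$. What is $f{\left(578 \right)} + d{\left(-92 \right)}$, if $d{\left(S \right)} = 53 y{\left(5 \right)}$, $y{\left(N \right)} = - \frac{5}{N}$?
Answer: $-297$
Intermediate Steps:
$d{\left(S \right)} = -53$ ($d{\left(S \right)} = 53 \left(- \frac{5}{5}\right) = 53 \left(\left(-5\right) \frac{1}{5}\right) = 53 \left(-1\right) = -53$)
$f{\left(578 \right)} + d{\left(-92 \right)} = -244 - 53 = -297$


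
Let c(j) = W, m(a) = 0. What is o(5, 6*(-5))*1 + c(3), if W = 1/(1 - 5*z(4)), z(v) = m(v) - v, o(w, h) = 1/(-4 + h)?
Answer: 13/714 ≈ 0.018207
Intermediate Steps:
z(v) = -v (z(v) = 0 - v = -v)
W = 1/21 (W = 1/(1 - (-5)*4) = 1/(1 - 5*(-4)) = 1/(1 + 20) = 1/21 ≈ 0.047619)
c(j) = 1/21
o(5, 6*(-5))*1 + c(3) = 1/(-4 + 6*(-5)) + 1/21 = 1/(-4 - 30) + 1/21 = 1/(-34) + 1/21 = -1/34*1 + 1/21 = -1/34 + 1/21 = 13/714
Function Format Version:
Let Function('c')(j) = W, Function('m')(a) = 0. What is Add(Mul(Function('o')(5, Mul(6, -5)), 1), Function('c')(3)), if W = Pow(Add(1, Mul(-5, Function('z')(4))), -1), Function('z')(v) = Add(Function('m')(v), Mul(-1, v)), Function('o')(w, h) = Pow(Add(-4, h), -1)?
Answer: Rational(13, 714) ≈ 0.018207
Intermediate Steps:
Function('z')(v) = Mul(-1, v) (Function('z')(v) = Add(0, Mul(-1, v)) = Mul(-1, v))
W = Rational(1, 21) (W = Pow(Add(1, Mul(-5, Mul(-1, 4))), -1) = Pow(Add(1, Mul(-5, -4)), -1) = Pow(Add(1, 20), -1) = Pow(21, -1) = Rational(1, 21) ≈ 0.047619)
Function('c')(j) = Rational(1, 21)
Add(Mul(Function('o')(5, Mul(6, -5)), 1), Function('c')(3)) = Add(Mul(Pow(Add(-4, Mul(6, -5)), -1), 1), Rational(1, 21)) = Add(Mul(Pow(Add(-4, -30), -1), 1), Rational(1, 21)) = Add(Mul(Pow(-34, -1), 1), Rational(1, 21)) = Add(Mul(Rational(-1, 34), 1), Rational(1, 21)) = Add(Rational(-1, 34), Rational(1, 21)) = Rational(13, 714)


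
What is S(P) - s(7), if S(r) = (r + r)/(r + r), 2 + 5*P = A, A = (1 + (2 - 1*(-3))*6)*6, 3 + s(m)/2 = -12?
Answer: 31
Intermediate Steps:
s(m) = -30 (s(m) = -6 + 2*(-12) = -6 - 24 = -30)
A = 186 (A = (1 + (2 + 3)*6)*6 = (1 + 5*6)*6 = (1 + 30)*6 = 31*6 = 186)
P = 184/5 (P = -⅖ + (⅕)*186 = -⅖ + 186/5 = 184/5 ≈ 36.800)
S(r) = 1 (S(r) = (2*r)/((2*r)) = (2*r)*(1/(2*r)) = 1)
S(P) - s(7) = 1 - 1*(-30) = 1 + 30 = 31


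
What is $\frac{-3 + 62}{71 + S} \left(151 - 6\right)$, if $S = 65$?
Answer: $\frac{8555}{136} \approx 62.904$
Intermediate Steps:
$\frac{-3 + 62}{71 + S} \left(151 - 6\right) = \frac{-3 + 62}{71 + 65} \left(151 - 6\right) = \frac{59}{136} \cdot 145 = \frac{8555}{136}$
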